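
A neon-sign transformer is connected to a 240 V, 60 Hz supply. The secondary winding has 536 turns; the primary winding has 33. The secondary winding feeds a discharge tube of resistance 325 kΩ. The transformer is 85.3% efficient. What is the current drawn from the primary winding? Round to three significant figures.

V_s = 240 × 536/33 = 3898.2 V.
I_s = V_s/R = 3898.2/325000 = 0.011994 A.
P_out = V_s I_s = 3898.2 × 0.011994 = 46.756 W.
P_in = P_out/η = 46.756/0.853 = 54.814 W.
I_p = P_in/V_p = 54.814/240 = 0.228 A.

I_p ≈ 0.228 A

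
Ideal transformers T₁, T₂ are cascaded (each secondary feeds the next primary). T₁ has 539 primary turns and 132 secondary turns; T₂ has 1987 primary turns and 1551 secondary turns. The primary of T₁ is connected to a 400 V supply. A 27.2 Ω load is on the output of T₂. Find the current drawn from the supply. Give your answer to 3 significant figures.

I_supply ≈ 0.537 A

Secondary of T₁: V = 400.00 × 132/539 = 97.959 V.
Secondary of T₂: V = 97.959 × 1551/1987 = 76.464 V.
I_load = 76.464/27.2 = 2.8112 A, so P_out = 76.464 × 2.8112 = 214.96 W.
All ideal ⇒ P_in = P_out, so I_supply = 214.96/400 = 0.537 A.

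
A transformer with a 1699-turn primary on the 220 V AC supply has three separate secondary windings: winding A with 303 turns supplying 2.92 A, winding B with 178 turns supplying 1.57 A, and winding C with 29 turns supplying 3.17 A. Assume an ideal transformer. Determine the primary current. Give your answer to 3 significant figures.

V_A = 220 × 303/1699 = 39.235 V; V_B = 220 × 178/1699 = 23.049 V; V_C = 220 × 29/1699 = 3.7552 V.
P_out = V_A I_A + V_B I_B + V_C I_C = 39.235×2.92 + 23.049×1.57 + 3.7552×3.17 = 114.57 + 36.187 + 11.904 = 162.66 W.
Ideal ⇒ P_in = P_out, so I_p = P_out/V_p = 162.66/220 = 0.739 A.

I_p ≈ 0.739 A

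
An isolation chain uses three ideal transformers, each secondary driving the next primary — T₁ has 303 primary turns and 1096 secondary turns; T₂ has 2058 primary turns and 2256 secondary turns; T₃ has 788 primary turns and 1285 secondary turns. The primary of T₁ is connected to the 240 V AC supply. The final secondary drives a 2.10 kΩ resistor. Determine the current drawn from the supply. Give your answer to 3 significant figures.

I_supply ≈ 4.78 A

After T₁: V = 240.00 × 1096/303 = 868.12 V.
After T₂: V = 868.12 × 2256/2058 = 951.64 V.
After T₃: V = 951.64 × 1285/788 = 1551.9 V.
I_load = 1551.9/2100 = 0.73898 A, so P_out = 1551.9 × 0.73898 = 1146.8 W.
All ideal ⇒ P_in = P_out, so I_supply = 1146.8/240 = 4.78 A.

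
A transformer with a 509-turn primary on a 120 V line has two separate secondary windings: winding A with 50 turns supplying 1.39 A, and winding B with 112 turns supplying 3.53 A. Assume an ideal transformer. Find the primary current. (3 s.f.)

I_p ≈ 0.913 A

V_A = 120 × 50/509 = 11.788 V; V_B = 120 × 112/509 = 26.405 V.
P_out = V_A I_A + V_B I_B = 11.788×1.39 + 26.405×3.53 = 16.385 + 93.209 = 109.59 W.
Ideal ⇒ P_in = P_out, so I_p = P_out/V_p = 109.59/120 = 0.913 A.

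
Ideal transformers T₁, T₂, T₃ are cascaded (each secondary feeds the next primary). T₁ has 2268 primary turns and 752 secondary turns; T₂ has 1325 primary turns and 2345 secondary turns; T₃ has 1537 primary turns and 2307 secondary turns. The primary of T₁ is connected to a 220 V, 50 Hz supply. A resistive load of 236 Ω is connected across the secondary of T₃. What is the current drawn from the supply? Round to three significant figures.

I_supply ≈ 0.723 A

After T₁: V = 220.00 × 752/2268 = 72.945 V.
After T₂: V = 72.945 × 2345/1325 = 129.10 V.
After T₃: V = 129.10 × 2307/1537 = 193.78 V.
I_load = 193.78/236 = 0.82108 A, so P_out = 193.78 × 0.82108 = 159.11 W.
All ideal ⇒ P_in = P_out, so I_supply = 159.11/220 = 0.723 A.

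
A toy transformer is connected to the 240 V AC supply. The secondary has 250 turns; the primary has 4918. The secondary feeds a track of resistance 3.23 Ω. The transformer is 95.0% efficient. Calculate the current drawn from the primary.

I_p ≈ 0.202 A

V_s = 240 × 250/4918 = 12.200 V.
I_s = V_s/R = 12.200/3.23 = 3.7771 A.
P_out = V_s I_s = 12.200 × 3.7771 = 46.081 W.
P_in = P_out/η = 46.081/0.950 = 48.506 W.
I_p = P_in/V_p = 48.506/240 = 0.202 A.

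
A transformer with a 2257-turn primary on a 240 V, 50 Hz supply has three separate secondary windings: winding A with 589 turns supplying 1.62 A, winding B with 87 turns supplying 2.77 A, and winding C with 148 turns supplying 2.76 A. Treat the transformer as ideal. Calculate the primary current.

I_p ≈ 0.711 A

V_A = 240 × 589/2257 = 62.632 V; V_B = 240 × 87/2257 = 9.2512 V; V_C = 240 × 148/2257 = 15.738 V.
P_out = V_A I_A + V_B I_B + V_C I_C = 62.632×1.62 + 9.2512×2.77 + 15.738×2.76 = 101.46 + 25.626 + 43.436 = 170.53 W.
Ideal ⇒ P_in = P_out, so I_p = P_out/V_p = 170.53/240 = 0.711 A.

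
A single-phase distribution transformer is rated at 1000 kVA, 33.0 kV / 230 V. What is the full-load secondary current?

I_s = S/V_s = 1000000/230 = 4350 A.

I_s ≈ 4350 A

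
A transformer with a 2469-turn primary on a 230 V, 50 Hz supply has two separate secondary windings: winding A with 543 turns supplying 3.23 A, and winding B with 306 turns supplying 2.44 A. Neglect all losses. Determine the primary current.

V_A = 230 × 543/2469 = 50.583 V; V_B = 230 × 306/2469 = 28.505 V.
P_out = V_A I_A + V_B I_B = 50.583×3.23 + 28.505×2.44 = 163.38 + 69.553 = 232.94 W.
Ideal ⇒ P_in = P_out, so I_p = P_out/V_p = 232.94/230 = 1.01 A.

I_p ≈ 1.01 A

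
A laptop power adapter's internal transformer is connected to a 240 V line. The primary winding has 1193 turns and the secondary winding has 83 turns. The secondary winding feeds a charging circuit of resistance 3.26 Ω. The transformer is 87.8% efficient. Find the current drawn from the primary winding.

V_s = 240 × 83/1193 = 16.697 V.
I_s = V_s/R = 16.697/3.26 = 5.1219 A.
P_out = V_s I_s = 16.697 × 5.1219 = 85.522 W.
P_in = P_out/η = 85.522/0.878 = 97.406 W.
I_p = P_in/V_p = 97.406/240 = 0.406 A.

I_p ≈ 0.406 A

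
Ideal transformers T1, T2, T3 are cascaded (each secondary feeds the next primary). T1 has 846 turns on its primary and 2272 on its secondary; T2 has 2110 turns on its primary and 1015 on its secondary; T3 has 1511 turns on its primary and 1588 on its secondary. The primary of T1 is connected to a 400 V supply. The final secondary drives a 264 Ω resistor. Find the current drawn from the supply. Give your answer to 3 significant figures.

I_supply ≈ 2.79 A

After T1: V = 400.00 × 2272/846 = 1074.2 V.
After T2: V = 1074.2 × 1015/2110 = 516.75 V.
After T3: V = 516.75 × 1588/1511 = 543.08 V.
I_load = 543.08/264 = 2.0571 A, so P_out = 543.08 × 2.0571 = 1117.2 W.
All ideal ⇒ P_in = P_out, so I_supply = 1117.2/400 = 2.79 A.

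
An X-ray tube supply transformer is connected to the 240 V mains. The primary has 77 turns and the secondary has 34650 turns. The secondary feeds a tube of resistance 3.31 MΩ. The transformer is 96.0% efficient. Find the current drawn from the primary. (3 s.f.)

I_p ≈ 15.3 A

V_s = 240 × 34650/77 = 108000 V.
I_s = V_s/R = 108000/(3.31×10^6) = 0.032628 A.
P_out = V_s I_s = 108000 × 0.032628 = 3523.9 W.
P_in = P_out/η = 3523.9/0.960 = 3670.7 W.
I_p = P_in/V_p = 3670.7/240 = 15.3 A.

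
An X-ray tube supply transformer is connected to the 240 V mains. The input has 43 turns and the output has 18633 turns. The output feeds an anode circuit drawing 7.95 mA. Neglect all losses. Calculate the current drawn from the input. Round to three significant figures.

For an ideal transformer I_in N_in = I_out N_out, so I_in = 0.00795 × 18633/43 = 3.44 A.

I_in ≈ 3.44 A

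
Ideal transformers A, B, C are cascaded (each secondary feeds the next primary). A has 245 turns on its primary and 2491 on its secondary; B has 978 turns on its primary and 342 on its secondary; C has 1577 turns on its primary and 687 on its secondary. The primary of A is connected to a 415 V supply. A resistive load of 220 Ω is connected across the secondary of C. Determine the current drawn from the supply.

I_supply ≈ 4.53 A

After A: V = 415.00 × 2491/245 = 4219.4 V.
After B: V = 4219.4 × 342/978 = 1475.5 V.
After C: V = 1475.5 × 687/1577 = 642.79 V.
I_load = 642.79/220 = 2.9218 A, so P_out = 642.79 × 2.9218 = 1878.1 W.
All ideal ⇒ P_in = P_out, so I_supply = 1878.1/415 = 4.53 A.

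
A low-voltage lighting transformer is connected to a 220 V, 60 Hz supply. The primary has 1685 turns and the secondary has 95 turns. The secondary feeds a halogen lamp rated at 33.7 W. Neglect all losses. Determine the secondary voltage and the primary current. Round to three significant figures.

V_s = V_p × N_s/N_p = 220 × 95/1685 = 12.404 V.
I_s = P/V_s = 33.7/12.404 = 2.7170 A.
I_p = I_s × N_s/N_p = 2.7170 × 95/1685 = 0.153 A.

V_s ≈ 12.4 V, I_p ≈ 0.153 A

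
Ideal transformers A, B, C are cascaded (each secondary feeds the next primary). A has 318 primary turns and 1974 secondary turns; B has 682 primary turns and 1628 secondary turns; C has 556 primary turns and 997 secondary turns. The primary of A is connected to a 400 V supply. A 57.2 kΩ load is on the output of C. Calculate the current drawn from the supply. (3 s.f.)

After A: V = 400.00 × 1974/318 = 2483.0 V.
After B: V = 2483.0 × 1628/682 = 5927.2 V.
After C: V = 5927.2 × 997/556 = 10628 V.
I_load = 10628/57200 = 0.18581 A, so P_out = 10628 × 0.18581 = 1974.9 W.
All ideal ⇒ P_in = P_out, so I_supply = 1974.9/400 = 4.94 A.

I_supply ≈ 4.94 A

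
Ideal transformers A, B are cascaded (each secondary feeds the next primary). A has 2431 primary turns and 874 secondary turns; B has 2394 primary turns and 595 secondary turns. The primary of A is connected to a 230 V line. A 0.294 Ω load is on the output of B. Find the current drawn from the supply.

I_supply ≈ 6.25 A

After A: V = 230.00 × 874/2431 = 82.690 V.
After B: V = 82.690 × 595/2394 = 20.552 V.
I_load = 20.552/0.294 = 69.904 A, so P_out = 20.552 × 69.904 = 1436.6 W.
All ideal ⇒ P_in = P_out, so I_supply = 1436.6/230 = 6.25 A.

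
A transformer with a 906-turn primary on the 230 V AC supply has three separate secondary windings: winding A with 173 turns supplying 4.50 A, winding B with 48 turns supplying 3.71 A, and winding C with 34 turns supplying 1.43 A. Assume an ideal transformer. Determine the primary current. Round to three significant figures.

I_p ≈ 1.11 A

V_A = 230 × 173/906 = 43.918 V; V_B = 230 × 48/906 = 12.185 V; V_C = 230 × 34/906 = 8.6313 V.
P_out = V_A I_A + V_B I_B + V_C I_C = 43.918×4.50 + 12.185×3.71 + 8.6313×1.43 = 197.63 + 45.208 + 12.343 = 255.18 W.
Ideal ⇒ P_in = P_out, so I_p = P_out/V_p = 255.18/230 = 1.11 A.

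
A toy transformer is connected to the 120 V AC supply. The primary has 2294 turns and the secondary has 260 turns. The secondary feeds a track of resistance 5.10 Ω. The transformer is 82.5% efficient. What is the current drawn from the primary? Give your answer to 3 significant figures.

I_p ≈ 0.366 A

V_s = 120 × 260/2294 = 13.601 V.
I_s = V_s/R = 13.601/5.10 = 2.6668 A.
P_out = V_s I_s = 13.601 × 2.6668 = 36.270 W.
P_in = P_out/η = 36.270/0.825 = 43.964 W.
I_p = P_in/V_p = 43.964/120 = 0.366 A.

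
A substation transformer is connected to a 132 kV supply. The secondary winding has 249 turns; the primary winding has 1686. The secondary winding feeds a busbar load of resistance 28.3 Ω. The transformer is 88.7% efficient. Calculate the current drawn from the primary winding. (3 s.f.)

I_p ≈ 115 A

V_s = 132000 × 249/1686 = 19495 V.
I_s = V_s/R = 19495/28.3 = 688.86 A.
P_out = V_s I_s = 19495 × 688.86 = 1.3429×10^7 W.
P_in = P_out/η = 1.3429×10^7/0.887 = 1.5140×10^7 W.
I_p = P_in/V_p = 1.5140×10^7/132000 = 115 A.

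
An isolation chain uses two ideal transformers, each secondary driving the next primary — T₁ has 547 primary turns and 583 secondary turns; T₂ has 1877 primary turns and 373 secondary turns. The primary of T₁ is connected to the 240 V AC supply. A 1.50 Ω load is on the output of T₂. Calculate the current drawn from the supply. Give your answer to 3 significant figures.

I_supply ≈ 7.18 A

Secondary of T₁: V = 240.00 × 583/547 = 255.80 V.
Secondary of T₂: V = 255.80 × 373/1877 = 50.832 V.
I_load = 50.832/1.50 = 33.888 A, so P_out = 50.832 × 33.888 = 1722.6 W.
All ideal ⇒ P_in = P_out, so I_supply = 1722.6/240 = 7.18 A.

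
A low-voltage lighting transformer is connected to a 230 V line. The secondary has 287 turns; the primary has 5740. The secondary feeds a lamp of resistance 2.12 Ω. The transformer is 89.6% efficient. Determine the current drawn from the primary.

V_s = 230 × 287/5740 = 11.500 V.
I_s = V_s/R = 11.500/2.12 = 5.4245 A.
P_out = V_s I_s = 11.500 × 5.4245 = 62.382 W.
P_in = P_out/η = 62.382/0.896 = 69.623 W.
I_p = P_in/V_p = 69.623/230 = 0.303 A.

I_p ≈ 0.303 A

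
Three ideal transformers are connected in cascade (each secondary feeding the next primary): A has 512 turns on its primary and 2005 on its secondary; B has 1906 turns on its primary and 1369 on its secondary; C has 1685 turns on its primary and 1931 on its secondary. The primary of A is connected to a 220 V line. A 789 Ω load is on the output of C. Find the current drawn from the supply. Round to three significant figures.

After A: V = 220.00 × 2005/512 = 861.52 V.
After B: V = 861.52 × 1369/1906 = 618.80 V.
After C: V = 618.80 × 1931/1685 = 709.14 V.
I_load = 709.14/789 = 0.89878 A, so P_out = 709.14 × 0.89878 = 637.36 W.
All ideal ⇒ P_in = P_out, so I_supply = 637.36/220 = 2.90 A.

I_supply ≈ 2.90 A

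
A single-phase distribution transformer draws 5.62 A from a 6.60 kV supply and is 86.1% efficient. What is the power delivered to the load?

P_out ≈ 31900 W

P_in = V_p I_p = 6600 × 5.62 = 37092 W.
P_out = η P_in = 0.861 × 37092 = 31900 W.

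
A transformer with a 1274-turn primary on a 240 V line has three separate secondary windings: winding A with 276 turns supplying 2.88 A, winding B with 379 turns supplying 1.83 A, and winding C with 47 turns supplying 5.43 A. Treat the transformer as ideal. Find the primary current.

V_A = 240 × 276/1274 = 51.994 V; V_B = 240 × 379/1274 = 71.397 V; V_C = 240 × 47/1274 = 8.8540 V.
P_out = V_A I_A + V_B I_B + V_C I_C = 51.994×2.88 + 71.397×1.83 + 8.8540×5.43 = 149.74 + 130.66 + 48.077 = 328.48 W.
Ideal ⇒ P_in = P_out, so I_p = P_out/V_p = 328.48/240 = 1.37 A.

I_p ≈ 1.37 A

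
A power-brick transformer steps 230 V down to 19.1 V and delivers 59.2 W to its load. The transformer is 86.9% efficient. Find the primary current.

I_p ≈ 0.296 A

P_in = P_out/η = 59.2/0.869 = 68.124 W.
I_p = P_in/V_p = 68.124/230 = 0.296 A.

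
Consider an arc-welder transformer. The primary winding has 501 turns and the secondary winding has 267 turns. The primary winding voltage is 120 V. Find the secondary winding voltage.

V_s ≈ 64.0 V

V_s/V_p = N_s/N_p, so V_s = 120 × 267/501 = 64.0 V.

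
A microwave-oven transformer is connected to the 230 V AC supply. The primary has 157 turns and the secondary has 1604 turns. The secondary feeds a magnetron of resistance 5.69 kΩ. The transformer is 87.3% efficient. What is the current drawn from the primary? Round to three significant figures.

V_s = 230 × 1604/157 = 2349.8 V.
I_s = V_s/R = 2349.8/5690 = 0.41297 A.
P_out = V_s I_s = 2349.8 × 0.41297 = 970.40 W.
P_in = P_out/η = 970.40/0.873 = 1111.6 W.
I_p = P_in/V_p = 1111.6/230 = 4.83 A.

I_p ≈ 4.83 A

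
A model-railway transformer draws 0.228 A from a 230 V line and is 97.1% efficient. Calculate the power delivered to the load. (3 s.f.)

P_in = V_p I_p = 230 × 0.228 = 52.440 W.
P_out = η P_in = 0.971 × 52.440 = 50.9 W.

P_out ≈ 50.9 W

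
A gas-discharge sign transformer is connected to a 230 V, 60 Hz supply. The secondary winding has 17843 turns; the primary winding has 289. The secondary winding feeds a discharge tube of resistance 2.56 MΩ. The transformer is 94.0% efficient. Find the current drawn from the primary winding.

V_s = 230 × 17843/289 = 14200 V.
I_s = V_s/R = 14200/(2.56×10^6) = 0.0055470 A.
P_out = V_s I_s = 14200 × 0.0055470 = 78.769 W.
P_in = P_out/η = 78.769/0.940 = 83.797 W.
I_p = P_in/V_p = 83.797/230 = 0.364 A.

I_p ≈ 0.364 A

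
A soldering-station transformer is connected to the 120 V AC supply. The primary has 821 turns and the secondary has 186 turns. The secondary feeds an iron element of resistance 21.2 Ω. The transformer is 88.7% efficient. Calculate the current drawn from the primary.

I_p ≈ 0.328 A

V_s = 120 × 186/821 = 27.186 V.
I_s = V_s/R = 27.186/21.2 = 1.2824 A.
P_out = V_s I_s = 27.186 × 1.2824 = 34.863 W.
P_in = P_out/η = 34.863/0.887 = 39.305 W.
I_p = P_in/V_p = 39.305/120 = 0.328 A.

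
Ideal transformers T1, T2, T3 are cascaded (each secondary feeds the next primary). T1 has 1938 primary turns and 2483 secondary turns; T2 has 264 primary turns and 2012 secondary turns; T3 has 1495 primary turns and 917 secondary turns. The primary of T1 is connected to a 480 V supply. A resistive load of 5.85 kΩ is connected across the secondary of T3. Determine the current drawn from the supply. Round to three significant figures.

I_supply ≈ 2.94 A

After T1: V = 480.00 × 2483/1938 = 614.98 V.
After T2: V = 614.98 × 2012/264 = 4686.9 V.
After T3: V = 4686.9 × 917/1495 = 2874.9 V.
I_load = 2874.9/5850 = 0.49143 A, so P_out = 2874.9 × 0.49143 = 1412.8 W.
All ideal ⇒ P_in = P_out, so I_supply = 1412.8/480 = 2.94 A.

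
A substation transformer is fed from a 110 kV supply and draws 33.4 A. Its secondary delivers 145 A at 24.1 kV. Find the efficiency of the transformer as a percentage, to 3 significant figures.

P_in = 110000 × 33.4 = 3.67400×10^6 W.
P_out = 24100 × 145 = 3.49450×10^6 W.
η = P_out/P_in = 3.49450×10^6/(3.67400×10^6) = 0.951.

η ≈ 95.1%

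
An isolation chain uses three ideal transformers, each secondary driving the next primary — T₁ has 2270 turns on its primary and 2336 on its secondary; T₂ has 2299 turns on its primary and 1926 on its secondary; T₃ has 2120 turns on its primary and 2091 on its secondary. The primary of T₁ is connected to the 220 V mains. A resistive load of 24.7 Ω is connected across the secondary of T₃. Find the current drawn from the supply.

After T₁: V = 220.00 × 2336/2270 = 226.40 V.
After T₂: V = 226.40 × 1926/2299 = 189.66 V.
After T₃: V = 189.66 × 2091/2120 = 187.07 V.
I_load = 187.07/24.7 = 7.5737 A, so P_out = 187.07 × 7.5737 = 1416.8 W.
All ideal ⇒ P_in = P_out, so I_supply = 1416.8/220 = 6.44 A.

I_supply ≈ 6.44 A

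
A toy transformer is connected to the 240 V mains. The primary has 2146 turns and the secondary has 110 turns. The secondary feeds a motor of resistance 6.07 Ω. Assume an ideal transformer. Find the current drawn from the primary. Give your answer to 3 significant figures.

V_s = V_p × N_s/N_p = 240 × 110/2146 = 12.302 V.
I_s = V_s/R = 12.302/6.07 = 2.0267 A.
For an ideal transformer I_p N_p = I_s N_s, so I_p = 2.0267 × 110/2146 = 0.104 A.

I_p ≈ 0.104 A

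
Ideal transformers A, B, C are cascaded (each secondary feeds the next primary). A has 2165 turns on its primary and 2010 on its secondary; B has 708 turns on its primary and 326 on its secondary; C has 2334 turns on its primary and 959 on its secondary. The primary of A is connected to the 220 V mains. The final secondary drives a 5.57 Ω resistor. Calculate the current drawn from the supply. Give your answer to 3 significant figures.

I_supply ≈ 1.22 A

Secondary of A: V = 220.00 × 2010/2165 = 204.25 V.
Secondary of B: V = 204.25 × 326/708 = 94.047 V.
Secondary of C: V = 94.047 × 959/2334 = 38.642 V.
I_load = 38.642/5.57 = 6.9376 A, so P_out = 38.642 × 6.9376 = 268.08 W.
All ideal ⇒ P_in = P_out, so I_supply = 268.08/220 = 1.22 A.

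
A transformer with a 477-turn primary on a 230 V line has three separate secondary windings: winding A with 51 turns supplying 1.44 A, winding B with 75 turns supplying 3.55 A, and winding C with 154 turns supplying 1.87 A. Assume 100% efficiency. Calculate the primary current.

V_A = 230 × 51/477 = 24.591 V; V_B = 230 × 75/477 = 36.164 V; V_C = 230 × 154/477 = 74.256 V.
P_out = V_A I_A + V_B I_B + V_C I_C = 24.591×1.44 + 36.164×3.55 + 74.256×1.87 = 35.411 + 128.38 + 138.86 = 302.65 W.
Ideal ⇒ P_in = P_out, so I_p = P_out/V_p = 302.65/230 = 1.32 A.

I_p ≈ 1.32 A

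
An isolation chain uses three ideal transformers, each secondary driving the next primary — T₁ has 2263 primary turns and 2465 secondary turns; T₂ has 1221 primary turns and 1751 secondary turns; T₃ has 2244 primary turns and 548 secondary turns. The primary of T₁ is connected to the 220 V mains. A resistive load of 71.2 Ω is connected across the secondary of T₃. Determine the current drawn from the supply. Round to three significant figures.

I_supply ≈ 0.450 A

Secondary of T₁: V = 220.00 × 2465/2263 = 239.64 V.
Secondary of T₂: V = 239.64 × 1751/1221 = 343.66 V.
Secondary of T₃: V = 343.66 × 548/2244 = 83.923 V.
I_load = 83.923/71.2 = 1.1787 A, so P_out = 83.923 × 1.1787 = 98.921 W.
All ideal ⇒ P_in = P_out, so I_supply = 98.921/220 = 0.450 A.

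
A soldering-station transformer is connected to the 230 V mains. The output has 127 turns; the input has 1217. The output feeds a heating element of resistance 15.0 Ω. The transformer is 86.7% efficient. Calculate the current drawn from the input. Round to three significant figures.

V_out = 230 × 127/1217 = 24.002 V.
I_out = V_out/R = 24.002/15.0 = 1.6001 A.
P_out = V_out I_out = 24.002 × 1.6001 = 38.405 W.
P_in = P_out/η = 38.405/0.867 = 44.297 W.
I_in = P_in/V_in = 44.297/230 = 0.193 A.

I_in ≈ 0.193 A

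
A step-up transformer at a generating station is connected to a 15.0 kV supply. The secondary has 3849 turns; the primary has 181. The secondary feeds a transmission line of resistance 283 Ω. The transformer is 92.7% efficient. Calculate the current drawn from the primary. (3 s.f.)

V_s = 15000 × 3849/181 = 318980 V.
I_s = V_s/R = 318980/283 = 1127.1 A.
P_out = V_s I_s = 318980 × 1127.1 = 3.5953×10^8 W.
P_in = P_out/η = 3.5953×10^8/0.927 = 3.8784×10^8 W.
I_p = P_in/V_p = 3.8784×10^8/15000 = 25900 A.

I_p ≈ 25900 A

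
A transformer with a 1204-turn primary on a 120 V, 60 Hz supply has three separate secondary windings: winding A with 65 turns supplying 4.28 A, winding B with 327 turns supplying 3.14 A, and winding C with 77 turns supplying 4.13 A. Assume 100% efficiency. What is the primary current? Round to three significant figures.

V_A = 120 × 65/1204 = 6.4784 V; V_B = 120 × 327/1204 = 32.591 V; V_C = 120 × 77/1204 = 7.6744 V.
P_out = V_A I_A + V_B I_B + V_C I_C = 6.4784×4.28 + 32.591×3.14 + 7.6744×4.13 = 27.728 + 102.34 + 31.695 = 161.76 W.
Ideal ⇒ P_in = P_out, so I_p = P_out/V_p = 161.76/120 = 1.35 A.

I_p ≈ 1.35 A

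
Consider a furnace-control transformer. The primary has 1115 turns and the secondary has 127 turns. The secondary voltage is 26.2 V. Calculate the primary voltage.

V_p/V_s = N_p/N_s, so V_p = 26.2 × 1115/127 = 230 V.

V_p ≈ 230 V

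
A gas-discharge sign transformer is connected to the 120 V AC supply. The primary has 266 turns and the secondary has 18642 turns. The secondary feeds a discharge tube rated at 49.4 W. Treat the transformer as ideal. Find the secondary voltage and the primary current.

V_s = V_p × N_s/N_p = 120 × 18642/266 = 8409.9 V.
I_s = P/V_s = 49.4/8409.9 = 0.0058740 A.
I_p = I_s × N_s/N_p = 0.0058740 × 18642/266 = 0.412 A.

V_s ≈ 8410 V, I_p ≈ 0.412 A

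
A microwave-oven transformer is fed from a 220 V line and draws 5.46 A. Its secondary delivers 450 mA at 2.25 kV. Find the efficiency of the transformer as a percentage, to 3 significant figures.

P_in = 220 × 5.46 = 1201.20 W.
P_out = 2250 × 0.450 = 1012.50 W.
η = P_out/P_in = 1012.50/1201.20 = 0.843.

η ≈ 84.3%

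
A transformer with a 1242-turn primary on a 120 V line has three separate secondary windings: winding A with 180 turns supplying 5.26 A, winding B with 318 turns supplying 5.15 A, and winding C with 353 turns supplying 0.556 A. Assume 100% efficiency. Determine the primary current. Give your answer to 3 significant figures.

V_A = 120 × 180/1242 = 17.391 V; V_B = 120 × 318/1242 = 30.725 V; V_C = 120 × 353/1242 = 34.106 V.
P_out = V_A I_A + V_B I_B + V_C I_C = 17.391×5.26 + 30.725×5.15 + 34.106×0.556 = 91.478 + 158.23 + 18.963 = 268.67 W.
Ideal ⇒ P_in = P_out, so I_p = P_out/V_p = 268.67/120 = 2.24 A.

I_p ≈ 2.24 A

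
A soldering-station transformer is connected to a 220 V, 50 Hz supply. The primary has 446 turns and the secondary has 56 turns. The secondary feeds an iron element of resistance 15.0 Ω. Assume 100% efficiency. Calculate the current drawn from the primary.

V_s = V_p × N_s/N_p = 220 × 56/446 = 27.623 V.
I_s = V_s/R = 27.623/15.0 = 1.8416 A.
For an ideal transformer I_p N_p = I_s N_s, so I_p = 1.8416 × 56/446 = 0.231 A.

I_p ≈ 0.231 A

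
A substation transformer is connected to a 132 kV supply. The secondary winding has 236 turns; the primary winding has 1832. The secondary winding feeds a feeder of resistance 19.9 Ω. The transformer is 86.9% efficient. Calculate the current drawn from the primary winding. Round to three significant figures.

I_p ≈ 127 A

V_s = 132000 × 236/1832 = 17004 V.
I_s = V_s/R = 17004/19.9 = 854.49 A.
P_out = V_s I_s = 17004 × 854.49 = 1.4530×10^7 W.
P_in = P_out/η = 1.4530×10^7/0.869 = 1.6720×10^7 W.
I_p = P_in/V_p = 1.6720×10^7/132000 = 127 A.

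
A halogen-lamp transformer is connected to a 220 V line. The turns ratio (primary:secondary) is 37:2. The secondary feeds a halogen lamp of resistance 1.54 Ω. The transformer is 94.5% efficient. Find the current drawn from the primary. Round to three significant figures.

I_p ≈ 0.442 A

V_s = 220 × 2/37 = 11.892 V.
I_s = V_s/R = 11.892/1.54 = 7.7220 A.
P_out = V_s I_s = 11.892 × 7.7220 = 91.829 W.
P_in = P_out/η = 91.829/0.945 = 97.174 W.
I_p = P_in/V_p = 97.174/220 = 0.442 A.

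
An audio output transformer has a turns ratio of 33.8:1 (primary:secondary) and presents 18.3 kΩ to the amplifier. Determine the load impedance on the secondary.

Z_s = Z_p/(N_p/N_s)² = 18300/33.8² = 16.0 Ω.

Z_s ≈ 16.0 Ω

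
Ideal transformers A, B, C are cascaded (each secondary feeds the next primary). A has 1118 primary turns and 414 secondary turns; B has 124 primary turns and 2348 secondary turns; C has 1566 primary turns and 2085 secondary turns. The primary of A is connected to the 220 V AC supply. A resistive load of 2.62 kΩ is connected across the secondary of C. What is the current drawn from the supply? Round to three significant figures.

After A: V = 220.00 × 414/1118 = 81.467 V.
After B: V = 81.467 × 2348/124 = 1542.6 V.
After C: V = 1542.6 × 2085/1566 = 2053.9 V.
I_load = 2053.9/2620 = 0.78392 A, so P_out = 2053.9 × 0.78392 = 1610.1 W.
All ideal ⇒ P_in = P_out, so I_supply = 1610.1/220 = 7.32 A.

I_supply ≈ 7.32 A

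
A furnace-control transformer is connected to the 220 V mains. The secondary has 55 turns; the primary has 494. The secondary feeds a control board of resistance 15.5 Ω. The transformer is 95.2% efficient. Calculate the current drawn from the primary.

I_p ≈ 0.185 A

V_s = 220 × 55/494 = 24.494 V.
I_s = V_s/R = 24.494/15.5 = 1.5803 A.
P_out = V_s I_s = 24.494 × 1.5803 = 38.707 W.
P_in = P_out/η = 38.707/0.952 = 40.658 W.
I_p = P_in/V_p = 40.658/220 = 0.185 A.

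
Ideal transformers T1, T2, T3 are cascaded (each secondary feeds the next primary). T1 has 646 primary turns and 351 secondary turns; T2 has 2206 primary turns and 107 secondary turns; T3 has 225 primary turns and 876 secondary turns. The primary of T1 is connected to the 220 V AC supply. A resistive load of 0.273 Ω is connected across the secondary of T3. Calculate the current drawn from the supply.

I_supply ≈ 8.48 A

After T1: V = 220.00 × 351/646 = 119.54 V.
After T2: V = 119.54 × 107/2206 = 5.7980 V.
After T3: V = 5.7980 × 876/225 = 22.573 V.
I_load = 22.573/0.273 = 82.686 A, so P_out = 22.573 × 82.686 = 1866.5 W.
All ideal ⇒ P_in = P_out, so I_supply = 1866.5/220 = 8.48 A.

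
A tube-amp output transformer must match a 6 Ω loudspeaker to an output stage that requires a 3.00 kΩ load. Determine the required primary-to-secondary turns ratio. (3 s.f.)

Z_p/Z_s = (N_p/N_s)², so N_p/N_s = √(3000/6) = √500 = 22.4.

N_p/N_s ≈ 22.4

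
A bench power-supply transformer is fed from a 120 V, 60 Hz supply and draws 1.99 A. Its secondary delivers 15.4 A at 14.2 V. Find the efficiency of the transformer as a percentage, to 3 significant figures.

P_in = 120 × 1.99 = 238.800 W.
P_out = 14.2 × 15.4 = 218.680 W.
η = P_out/P_in = 218.680/238.800 = 0.916.

η ≈ 91.6%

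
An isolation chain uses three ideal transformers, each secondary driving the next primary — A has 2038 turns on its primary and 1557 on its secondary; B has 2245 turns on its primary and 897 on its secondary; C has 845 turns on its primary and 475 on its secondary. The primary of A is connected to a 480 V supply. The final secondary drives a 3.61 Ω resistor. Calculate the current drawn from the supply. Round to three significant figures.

I_supply ≈ 3.91 A

Secondary of A: V = 480.00 × 1557/2038 = 366.71 V.
Secondary of B: V = 366.71 × 897/2245 = 146.52 V.
Secondary of C: V = 146.52 × 475/845 = 82.364 V.
I_load = 82.364/3.61 = 22.816 A, so P_out = 82.364 × 22.816 = 1879.2 W.
All ideal ⇒ P_in = P_out, so I_supply = 1879.2/480 = 3.91 A.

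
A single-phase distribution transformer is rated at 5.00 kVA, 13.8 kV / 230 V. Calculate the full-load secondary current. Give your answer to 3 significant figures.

I_s = S/V_s = 5000/230 = 21.7 A.

I_s ≈ 21.7 A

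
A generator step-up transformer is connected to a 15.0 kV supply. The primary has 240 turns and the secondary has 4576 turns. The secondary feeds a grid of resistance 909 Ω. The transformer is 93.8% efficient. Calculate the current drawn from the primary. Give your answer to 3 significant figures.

V_s = 15000 × 4576/240 = 286000 V.
I_s = V_s/R = 286000/909 = 314.63 A.
P_out = V_s I_s = 286000 × 314.63 = 8.9985×10^7 W.
P_in = P_out/η = 8.9985×10^7/0.938 = 9.5932×10^7 W.
I_p = P_in/V_p = 9.5932×10^7/15000 = 6400 A.

I_p ≈ 6400 A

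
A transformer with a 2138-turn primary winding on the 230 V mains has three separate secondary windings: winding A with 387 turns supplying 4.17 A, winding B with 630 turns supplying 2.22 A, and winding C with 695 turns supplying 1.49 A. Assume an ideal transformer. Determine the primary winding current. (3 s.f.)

I_p ≈ 1.89 A

V_A = 230 × 387/2138 = 41.632 V; V_B = 230 × 630/2138 = 67.774 V; V_C = 230 × 695/2138 = 74.766 V.
P_out = V_A I_A + V_B I_B + V_C I_C = 41.632×4.17 + 67.774×2.22 + 74.766×1.49 = 173.61 + 150.46 + 111.40 = 435.47 W.
Ideal ⇒ P_in = P_out, so I_p = P_out/V_p = 435.47/230 = 1.89 A.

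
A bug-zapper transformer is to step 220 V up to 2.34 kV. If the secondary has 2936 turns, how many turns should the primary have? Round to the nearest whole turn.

N_p = 276 turns

N_p/N_s = V_p/V_s, so N_p = 2936 × 220/2340 = 276.0 ≈ 276 turns.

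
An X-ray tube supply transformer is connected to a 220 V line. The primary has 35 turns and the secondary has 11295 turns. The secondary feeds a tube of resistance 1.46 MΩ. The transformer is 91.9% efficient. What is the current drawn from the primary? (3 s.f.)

V_s = 220 × 11295/35 = 70997 V.
I_s = V_s/R = 70997/(1.46×10^6) = 0.048628 A.
P_out = V_s I_s = 70997 × 0.048628 = 3452.5 W.
P_in = P_out/η = 3452.5/0.919 = 3756.8 W.
I_p = P_in/V_p = 3756.8/220 = 17.1 A.

I_p ≈ 17.1 A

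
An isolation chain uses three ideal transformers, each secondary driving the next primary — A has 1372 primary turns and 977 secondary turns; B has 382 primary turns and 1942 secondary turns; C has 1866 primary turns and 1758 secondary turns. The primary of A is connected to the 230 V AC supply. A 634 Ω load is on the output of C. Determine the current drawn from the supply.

After A: V = 230.00 × 977/1372 = 163.78 V.
After B: V = 163.78 × 1942/382 = 832.63 V.
After C: V = 832.63 × 1758/1866 = 784.44 V.
I_load = 784.44/634 = 1.2373 A, so P_out = 784.44 × 1.2373 = 970.58 W.
All ideal ⇒ P_in = P_out, so I_supply = 970.58/230 = 4.22 A.

I_supply ≈ 4.22 A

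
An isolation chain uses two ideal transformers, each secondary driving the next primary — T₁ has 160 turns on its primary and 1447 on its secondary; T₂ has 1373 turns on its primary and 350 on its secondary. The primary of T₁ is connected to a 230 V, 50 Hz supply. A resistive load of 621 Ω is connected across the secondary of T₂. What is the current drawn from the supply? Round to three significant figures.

I_supply ≈ 1.97 A

Secondary of T₁: V = 230.00 × 1447/160 = 2080.1 V.
Secondary of T₂: V = 2080.1 × 350/1373 = 530.24 V.
I_load = 530.24/621 = 0.85385 A, so P_out = 530.24 × 0.85385 = 452.75 W.
All ideal ⇒ P_in = P_out, so I_supply = 452.75/230 = 1.97 A.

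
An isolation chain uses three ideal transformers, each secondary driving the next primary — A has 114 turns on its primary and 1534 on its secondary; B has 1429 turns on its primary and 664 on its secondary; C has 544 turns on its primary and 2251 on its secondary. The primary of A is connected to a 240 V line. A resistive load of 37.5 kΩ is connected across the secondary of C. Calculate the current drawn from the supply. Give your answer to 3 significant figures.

I_supply ≈ 4.28 A

After A: V = 240.00 × 1534/114 = 3229.5 V.
After B: V = 3229.5 × 664/1429 = 1500.6 V.
After C: V = 1500.6 × 2251/544 = 6209.3 V.
I_load = 6209.3/37500 = 0.16558 A, so P_out = 6209.3 × 0.16558 = 1028.2 W.
All ideal ⇒ P_in = P_out, so I_supply = 1028.2/240 = 4.28 A.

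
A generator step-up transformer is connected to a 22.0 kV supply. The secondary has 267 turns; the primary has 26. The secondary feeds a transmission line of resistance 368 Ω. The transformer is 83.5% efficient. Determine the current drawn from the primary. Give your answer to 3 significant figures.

V_s = 22000 × 267/26 = 225920 V.
I_s = V_s/R = 225920/368 = 613.92 A.
P_out = V_s I_s = 225920 × 613.92 = 1.3870×10^8 W.
P_in = P_out/η = 1.3870×10^8/0.835 = 1.6611×10^8 W.
I_p = P_in/V_p = 1.6611×10^8/22000 = 7550 A.

I_p ≈ 7550 A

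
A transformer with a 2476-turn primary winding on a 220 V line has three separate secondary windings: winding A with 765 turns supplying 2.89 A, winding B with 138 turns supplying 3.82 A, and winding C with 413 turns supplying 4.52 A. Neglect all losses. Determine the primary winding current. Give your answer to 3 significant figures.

V_A = 220 × 765/2476 = 67.973 V; V_B = 220 × 138/2476 = 12.262 V; V_C = 220 × 413/2476 = 36.696 V.
P_out = V_A I_A + V_B I_B + V_C I_C = 67.973×2.89 + 12.262×3.82 + 36.696×4.52 = 196.44 + 46.840 + 165.87 = 409.15 W.
Ideal ⇒ P_in = P_out, so I_p = P_out/V_p = 409.15/220 = 1.86 A.

I_p ≈ 1.86 A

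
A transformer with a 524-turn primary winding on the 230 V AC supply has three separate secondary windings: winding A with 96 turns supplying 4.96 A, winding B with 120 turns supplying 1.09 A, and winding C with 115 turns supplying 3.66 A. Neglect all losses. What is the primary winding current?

V_A = 230 × 96/524 = 42.137 V; V_B = 230 × 120/524 = 52.672 V; V_C = 230 × 115/524 = 50.477 V.
P_out = V_A I_A + V_B I_B + V_C I_C = 42.137×4.96 + 52.672×1.09 + 50.477×3.66 = 209.00 + 57.412 + 184.75 = 451.16 W.
Ideal ⇒ P_in = P_out, so I_p = P_out/V_p = 451.16/230 = 1.96 A.

I_p ≈ 1.96 A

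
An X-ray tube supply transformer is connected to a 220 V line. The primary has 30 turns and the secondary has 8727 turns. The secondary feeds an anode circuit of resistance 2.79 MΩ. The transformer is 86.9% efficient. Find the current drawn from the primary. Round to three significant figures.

V_s = 220 × 8727/30 = 63998 V.
I_s = V_s/R = 63998/(2.79×10^6) = 0.022938 A.
P_out = V_s I_s = 63998 × 0.022938 = 1468.0 W.
P_in = P_out/η = 1468.0/0.869 = 1689.3 W.
I_p = P_in/V_p = 1689.3/220 = 7.68 A.

I_p ≈ 7.68 A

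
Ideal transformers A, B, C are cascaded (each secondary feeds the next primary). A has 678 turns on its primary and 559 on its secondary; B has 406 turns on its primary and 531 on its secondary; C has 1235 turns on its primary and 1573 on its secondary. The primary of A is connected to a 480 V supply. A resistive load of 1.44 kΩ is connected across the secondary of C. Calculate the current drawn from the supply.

After A: V = 480.00 × 559/678 = 395.75 V.
After B: V = 395.75 × 531/406 = 517.60 V.
After C: V = 517.60 × 1573/1235 = 659.26 V.
I_load = 659.26/1440 = 0.45782 A, so P_out = 659.26 × 0.45782 = 301.82 W.
All ideal ⇒ P_in = P_out, so I_supply = 301.82/480 = 0.629 A.

I_supply ≈ 0.629 A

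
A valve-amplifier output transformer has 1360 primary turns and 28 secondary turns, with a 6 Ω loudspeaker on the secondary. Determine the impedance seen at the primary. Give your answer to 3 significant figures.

Z_p ≈ 14200 Ω

Z_p = (N_p/N_s)² × Z_s = (1360/28)² × 6 = 14200 Ω.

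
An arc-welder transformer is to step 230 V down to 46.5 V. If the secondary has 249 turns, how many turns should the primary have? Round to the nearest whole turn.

N_p/N_s = V_p/V_s, so N_p = 249 × 230/46.5 = 1231.6 ≈ 1232 turns.

N_p = 1232 turns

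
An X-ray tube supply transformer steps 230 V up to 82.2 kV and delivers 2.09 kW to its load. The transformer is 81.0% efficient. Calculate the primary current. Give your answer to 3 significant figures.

I_p ≈ 11.2 A

P_in = P_out/η = 2090/0.810 = 2580.2 W.
I_p = P_in/V_p = 2580.2/230 = 11.2 A.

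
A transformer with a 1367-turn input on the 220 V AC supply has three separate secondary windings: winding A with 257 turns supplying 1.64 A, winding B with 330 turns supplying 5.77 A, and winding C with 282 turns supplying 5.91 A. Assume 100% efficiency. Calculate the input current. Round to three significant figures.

V_A = 220 × 257/1367 = 41.361 V; V_B = 220 × 330/1367 = 53.109 V; V_C = 220 × 282/1367 = 45.384 V.
P_out = V_A I_A + V_B I_B + V_C I_C = 41.361×1.64 + 53.109×5.77 + 45.384×5.91 = 67.831 + 306.44 + 268.22 = 642.49 W.
Ideal ⇒ P_in = P_out, so I_in = P_out/V_in = 642.49/220 = 2.92 A.

I_in ≈ 2.92 A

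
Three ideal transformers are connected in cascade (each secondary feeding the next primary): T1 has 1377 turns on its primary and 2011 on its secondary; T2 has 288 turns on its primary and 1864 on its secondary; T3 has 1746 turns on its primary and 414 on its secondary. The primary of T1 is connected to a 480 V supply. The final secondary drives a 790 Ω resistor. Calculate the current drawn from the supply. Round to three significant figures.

Secondary of T1: V = 480.00 × 2011/1377 = 701.00 V.
Secondary of T2: V = 701.00 × 1864/288 = 4537.0 V.
Secondary of T3: V = 4537.0 × 414/1746 = 1075.8 V.
I_load = 1075.8/790 = 1.3618 A, so P_out = 1075.8 × 1.3618 = 1465.0 W.
All ideal ⇒ P_in = P_out, so I_supply = 1465.0/480 = 3.05 A.

I_supply ≈ 3.05 A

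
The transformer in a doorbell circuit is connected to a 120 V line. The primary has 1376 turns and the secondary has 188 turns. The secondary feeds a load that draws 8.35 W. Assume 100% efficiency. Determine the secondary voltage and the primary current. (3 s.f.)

V_s = V_p × N_s/N_p = 120 × 188/1376 = 16.395 V.
I_s = P/V_s = 8.35/16.395 = 0.50929 A.
I_p = I_s × N_s/N_p = 0.50929 × 188/1376 = 0.0696 A.

V_s ≈ 16.4 V, I_p ≈ 0.0696 A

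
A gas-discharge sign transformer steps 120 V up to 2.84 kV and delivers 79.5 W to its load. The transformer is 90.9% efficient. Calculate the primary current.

I_p ≈ 0.729 A

P_in = P_out/η = 79.5/0.909 = 87.459 W.
I_p = P_in/V_p = 87.459/120 = 0.729 A.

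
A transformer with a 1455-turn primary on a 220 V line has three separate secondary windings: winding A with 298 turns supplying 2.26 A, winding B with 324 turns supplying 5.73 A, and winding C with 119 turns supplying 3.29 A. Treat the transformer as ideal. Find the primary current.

I_p ≈ 2.01 A

V_A = 220 × 298/1455 = 45.058 V; V_B = 220 × 324/1455 = 48.990 V; V_C = 220 × 119/1455 = 17.993 V.
P_out = V_A I_A + V_B I_B + V_C I_C = 45.058×2.26 + 48.990×5.73 + 17.993×3.29 = 101.83 + 280.71 + 59.197 = 441.74 W.
Ideal ⇒ P_in = P_out, so I_p = P_out/V_p = 441.74/220 = 2.01 A.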